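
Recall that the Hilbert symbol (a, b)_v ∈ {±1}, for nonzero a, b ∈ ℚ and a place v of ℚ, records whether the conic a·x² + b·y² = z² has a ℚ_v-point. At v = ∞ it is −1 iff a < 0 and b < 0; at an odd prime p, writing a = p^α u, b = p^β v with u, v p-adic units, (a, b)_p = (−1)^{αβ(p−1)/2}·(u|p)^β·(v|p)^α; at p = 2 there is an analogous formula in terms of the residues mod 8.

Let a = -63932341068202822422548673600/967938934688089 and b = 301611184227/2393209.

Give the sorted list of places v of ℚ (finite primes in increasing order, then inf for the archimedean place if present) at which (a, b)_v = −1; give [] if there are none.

[2, 3, 29, 41]

(a, b) ≡ (-82041, 27347) mod (ℚ^×)²; places V = {2, 3, 5, 7, 13, 17, 23, 29, 41, ∞}.
(a,b)_3: α=19, u≡1; β=8, v≡2 (mod 3); (1|3)=+1, (2|3)=-1; sign (−1)^0·+1^8·-1^19 = -1.
(a,b)_29: α=3, u≡28; β=1, v≡12 (mod 29); (28|29)=+1, (12|29)=-1; sign (−1)^0·+1^1·-1^3 = -1.
(a,b)_2: α=6, β=0; u≡7, v≡3 (mod 8); ε(u)ε(v)=1·1, αω(v)=6·1, βω(u)=0·0; sum ≡ 1  ⇒  -1.
(a,b)_41: α=5, u≡1; β=3, v≡15 (mod 41); (1|41)=+1, (15|41)=-1; sign (−1)^0·+1^3·-1^5 = -1.
(a,b)_13: α=-6, u≡6; β=-2, v≡7 (mod 13); (6|13)=-1, (7|13)=-1; sign (−1)^0·-1^-2·-1^-6 = +1.
(a,b)_23: α=3, u≡21; β=1, v≡13 (mod 23); (21|23)=-1, (13|23)=+1; sign (−1)^1·-1^1·+1^3 = +1.
(a,b)_∞: sgn(-82041)=−, sgn(27347)=+, so +1.
(a,b)_7: α=-4, u≡3; β=-2, v≡5 (mod 7); (3|7)=-1, (5|7)=-1; sign (−1)^0·-1^-2·-1^-4 = +1.
(a,b)_5: α=2, u≡4; β=0, v≡3 (mod 5); (4|5)=+1, (3|5)=-1; sign (−1)^0·+1^0·-1^2 = +1.
(a,b)_17: α=-4, u≡1; β=-2, v≡11 (mod 17); (1|17)=+1, (11|17)=-1; sign (−1)^0·+1^-2·-1^-4 = +1.
|Ram(-82041, 27347)| = 4, even; anisotropic at {2, 3, 29, 41}.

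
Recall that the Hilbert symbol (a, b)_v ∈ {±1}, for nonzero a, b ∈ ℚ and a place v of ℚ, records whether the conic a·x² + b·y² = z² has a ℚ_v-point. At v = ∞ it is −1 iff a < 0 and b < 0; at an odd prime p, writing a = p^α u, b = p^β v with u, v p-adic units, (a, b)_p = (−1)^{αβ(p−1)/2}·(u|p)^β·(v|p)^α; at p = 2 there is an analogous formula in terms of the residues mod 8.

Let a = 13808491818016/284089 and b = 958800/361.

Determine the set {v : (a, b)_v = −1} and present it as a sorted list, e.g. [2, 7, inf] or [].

[2, 7, 17, 37, 47, 53]

Mod squares: a ≡ 851074, b ≡ 2397. Check v ∈ {∞, 2, 3, 5, 7, 13, 17, 19, 31, 37, 41, 47, 53}.
v=17: a=17^0·(≡10), b=17^1·(≡7) mod 17; (10|17)=-1, (7|17)=-1; (−1)^{0·1·8}·(-1)^1·(-1)^0 = -1.
v=13: a=13^-2·(≡3), b=13^0·(≡5) mod 13; (3|13)=+1, (5|13)=-1; (−1)^{-2·0·6}·(+1)^0·(-1)^-2 = +1.
v=∞: 851074 > 0 and 2397 > 0  ⇒  (a,b)_∞ = +1.
v=31: a=31^1·(≡9), b=31^0·(≡14) mod 31; (9|31)=+1, (14|31)=+1; (−1)^{1·0·15}·(+1)^0·(+1)^1 = +1.
v=3: a=3^0·(≡1), b=3^1·(≡1) mod 3; (1|3)=+1, (1|3)=+1; (−1)^{0·1·1}·(+1)^1·(+1)^0 = +1.
v=5: a=5^0·(≡4), b=5^2·(≡2) mod 5; (4|5)=+1, (2|5)=-1; (−1)^{0·2·2}·(+1)^2·(-1)^0 = +1.
v=37: a=37^1·(≡11), b=37^0·(≡2) mod 37; (11|37)=+1, (2|37)=-1; (−1)^{1·0·18}·(+1)^0·(-1)^1 = -1.
v=19: a=19^2·(≡6), b=19^-2·(≡3) mod 19; (6|19)=+1, (3|19)=-1; (−1)^{2·-2·9}·(+1)^-2·(-1)^2 = +1.
v=53: a=53^3·(≡6), b=53^0·(≡50) mod 53; (6|53)=+1, (50|53)=-1; (−1)^{3·0·26}·(+1)^0·(-1)^3 = -1.
v=47: a=47^0·(≡44), b=47^1·(≡3) mod 47; (44|47)=-1, (3|47)=+1; (−1)^{0·1·23}·(-1)^1·(+1)^0 = -1.
v=2: v_2(a)=5, v_2(b)=4; units ≡ 1, 5 (mod 8); ε·ε+αω+βω = 0·0+5·1+4·0 ≡ 1  ⇒  (a,b)_2 = -1.
v=41: a=41^-2·(≡2), b=41^0·(≡34) mod 41; (2|41)=+1, (34|41)=-1; (−1)^{-2·0·20}·(+1)^0·(-1)^-2 = +1.
v=7: a=7^1·(≡5), b=7^0·(≡6) mod 7; (5|7)=-1, (6|7)=-1; (−1)^{1·0·3}·(-1)^0·(-1)^1 = -1.
|Ram(851074, 2397)| = 6, even; anisotropic at {2, 7, 17, 37, 47, 53}.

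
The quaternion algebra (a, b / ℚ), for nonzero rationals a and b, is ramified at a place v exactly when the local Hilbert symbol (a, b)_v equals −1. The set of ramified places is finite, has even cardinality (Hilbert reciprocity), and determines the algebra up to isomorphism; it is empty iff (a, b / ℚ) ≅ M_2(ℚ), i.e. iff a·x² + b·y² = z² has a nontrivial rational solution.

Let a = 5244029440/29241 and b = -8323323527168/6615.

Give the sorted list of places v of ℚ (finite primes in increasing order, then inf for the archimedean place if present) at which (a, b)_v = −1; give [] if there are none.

[2, 5]

Mod squares: a ≡ 121210, b ≡ -11730. Check v ∈ {∞, 2, 3, 5, 7, 13, 17, 19, 23, 31}.
v=∞: 121210 > 0 and -11730 < 0  ⇒  (a,b)_∞ = +1.
v=17: a=17^1·(≡10), b=17^1·(≡3) mod 17; (10|17)=-1, (3|17)=-1; (−1)^{1·1·8}·(-1)^1·(-1)^1 = +1.
v=19: a=19^-2·(≡17), b=19^0·(≡15) mod 19; (17|19)=+1, (15|19)=-1; (−1)^{-2·0·9}·(+1)^0·(-1)^-2 = +1.
v=2: v_2(a)=9, v_2(b)=17; units ≡ 5, 7 (mod 8); ε·ε+αω+βω = 0·1+9·0+17·1 ≡ 1  ⇒  (a,b)_2 = -1.
v=7: a=7^0·(≡3), b=7^-2·(≡4) mod 7; (3|7)=-1, (4|7)=+1; (−1)^{0·-2·3}·(-1)^-2·(+1)^0 = +1.
v=3: a=3^-4·(≡1), b=3^-3·(≡2) mod 3; (1|3)=+1, (2|3)=-1; (−1)^{-4·-3·1}·(+1)^-3·(-1)^-4 = +1.
v=5: a=5^1·(≡3), b=5^-1·(≡4) mod 5; (3|5)=-1, (4|5)=+1; (−1)^{1·-1·2}·(-1)^-1·(+1)^1 = -1.
v=13: a=13^2·(≡2), b=13^2·(≡10) mod 13; (2|13)=-1, (10|13)=+1; (−1)^{2·2·6}·(-1)^2·(+1)^2 = +1.
v=23: a=23^1·(≡9), b=23^1·(≡20) mod 23; (9|23)=+1, (20|23)=-1; (−1)^{1·1·11}·(+1)^1·(-1)^1 = +1.
v=31: a=31^1·(≡25), b=31^2·(≡25) mod 31; (25|31)=+1, (25|31)=+1; (−1)^{1·2·15}·(+1)^2·(+1)^1 = +1.
Ram(121210, -11730) = {2, 5}; no ℚ_2-point on the conic.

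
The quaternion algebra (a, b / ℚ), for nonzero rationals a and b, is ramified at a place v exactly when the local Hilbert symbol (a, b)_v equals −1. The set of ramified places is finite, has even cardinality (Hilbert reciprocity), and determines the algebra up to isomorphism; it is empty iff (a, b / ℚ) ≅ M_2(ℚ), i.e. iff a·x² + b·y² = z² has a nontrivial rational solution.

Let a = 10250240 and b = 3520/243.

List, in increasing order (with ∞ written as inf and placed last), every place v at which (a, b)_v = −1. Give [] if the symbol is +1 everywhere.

[2, 3]

Mod squares: a ≡ 10010, b ≡ 165. Check v ∈ {∞, 2, 3, 5, 7, 11, 13}.
v=11: a=11^1·(≡8), b=11^1·(≡1) mod 11; (8|11)=-1, (1|11)=+1; (−1)^{1·1·5}·(-1)^1·(+1)^1 = +1.
v=3: a=3^0·(≡2), b=3^-5·(≡1) mod 3; (2|3)=-1, (1|3)=+1; (−1)^{0·-5·1}·(-1)^-5·(+1)^0 = -1.
v=7: a=7^1·(≡4), b=7^0·(≡4) mod 7; (4|7)=+1, (4|7)=+1; (−1)^{1·0·3}·(+1)^0·(+1)^1 = +1.
v=13: a=13^1·(≡4), b=13^0·(≡4) mod 13; (4|13)=+1, (4|13)=+1; (−1)^{1·0·6}·(+1)^0·(+1)^1 = +1.
v=∞: 10010 > 0 and 165 > 0  ⇒  (a,b)_∞ = +1.
v=5: a=5^1·(≡3), b=5^1·(≡3) mod 5; (3|5)=-1, (3|5)=-1; (−1)^{1·1·2}·(-1)^1·(-1)^1 = +1.
v=2: v_2(a)=11, v_2(b)=6; units ≡ 5, 5 (mod 8); ε·ε+αω+βω = 0·0+11·1+6·1 ≡ 1  ⇒  (a,b)_2 = -1.
(10010, 165 / ℚ) ramifies at {2, 3}: a division algebra.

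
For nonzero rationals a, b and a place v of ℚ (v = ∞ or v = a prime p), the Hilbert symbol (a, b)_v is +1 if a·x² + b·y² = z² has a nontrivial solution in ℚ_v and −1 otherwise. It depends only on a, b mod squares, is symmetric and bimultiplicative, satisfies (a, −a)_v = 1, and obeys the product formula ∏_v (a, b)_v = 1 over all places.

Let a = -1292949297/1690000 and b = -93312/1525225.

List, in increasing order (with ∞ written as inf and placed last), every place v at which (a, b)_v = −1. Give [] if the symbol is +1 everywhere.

[2, inf]

(a, b) ≡ (-17, -2) mod (ℚ^×)²; places V = {2, 3, 5, 13, 17, 19, ∞}.
(a,b)_17: α=3, u≡15; β=0, v≡9 (mod 17); (15|17)=+1, (9|17)=+1; sign (−1)^0·+1^0·+1^3 = +1.
(a,b)_13: α=-2, u≡12; β=-2, v≡5 (mod 13); (12|13)=+1, (5|13)=-1; sign (−1)^0·+1^-2·-1^-2 = +1.
(a,b)_3: α=6, u≡1; β=6, v≡1 (mod 3); (1|3)=+1, (1|3)=+1; sign (−1)^0·+1^6·+1^6 = +1.
(a,b)_19: α=2, u≡8; β=-2, v≡5 (mod 19); (8|19)=-1, (5|19)=+1; sign (−1)^0·-1^-2·+1^2 = +1.
(a,b)_5: α=-4, u≡2; β=-2, v≡2 (mod 5); (2|5)=-1, (2|5)=-1; sign (−1)^0·-1^-2·-1^-4 = +1.
(a,b)_∞: sgn(-17)=−, sgn(-2)=−, so -1.
(a,b)_2: α=-4, β=7; u≡7, v≡7 (mod 8); ε(u)ε(v)=1·1, αω(v)=-4·0, βω(u)=7·0; sum ≡ 1  ⇒  -1.
|Ram(-17, -2)| = 2, even; anisotropic at {2, ∞}.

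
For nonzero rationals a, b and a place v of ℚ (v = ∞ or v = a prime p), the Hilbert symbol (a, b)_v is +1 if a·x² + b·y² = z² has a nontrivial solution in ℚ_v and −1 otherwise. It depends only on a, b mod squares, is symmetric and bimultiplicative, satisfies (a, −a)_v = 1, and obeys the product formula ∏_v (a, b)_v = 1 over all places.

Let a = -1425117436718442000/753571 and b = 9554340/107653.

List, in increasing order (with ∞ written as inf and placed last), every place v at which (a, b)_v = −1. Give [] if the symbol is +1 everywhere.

(a, b) ≡ (-12785955, 107445) mod (ℚ^×)²; places V = {2, 3, 5, 7, 13, 17, 19, 29, ∞}.
(a,b)_∞: sgn(-12785955)=−, sgn(107445)=+, so +1.
(a,b)_5: α=3, u≡4; β=1, v≡1 (mod 5); (4|5)=+1, (1|5)=+1; sign (−1)^0·+1^1·+1^3 = +1.
(a,b)_17: α=5, u≡13; β=2, v≡7 (mod 17); (13|17)=+1, (7|17)=-1; sign (−1)^0·+1^2·-1^5 = -1.
(a,b)_19: α=3, u≡5; β=1, v≡13 (mod 19); (5|19)=+1, (13|19)=-1; sign (−1)^1·+1^1·-1^3 = +1.
(a,b)_29: α=3, u≡26; β=1, v≡4 (mod 29); (26|29)=-1, (4|29)=+1; sign (−1)^0·-1^1·+1^3 = -1.
(a,b)_7: α=-3, u≡2; β=-2, v≡2 (mod 7); (2|7)=+1, (2|7)=+1; sign (−1)^0·+1^-2·+1^-3 = +1.
(a,b)_3: α=1, u≡1; β=1, v≡1 (mod 3); (1|3)=+1, (1|3)=+1; sign (−1)^1·+1^1·+1^1 = -1.
(a,b)_13: α=-3, u≡5; β=-3, v≡12 (mod 13); (5|13)=-1, (12|13)=+1; sign (−1)^0·-1^-3·+1^-3 = -1.
(a,b)_2: α=4, β=2; u≡5, v≡5 (mod 8); ε(u)ε(v)=0·0, αω(v)=4·1, βω(u)=2·1; sum ≡ 0  ⇒  +1.
(-12785955, 107445 / ℚ) ramifies at {3, 13, 17, 29}: a division algebra.

[3, 13, 17, 29]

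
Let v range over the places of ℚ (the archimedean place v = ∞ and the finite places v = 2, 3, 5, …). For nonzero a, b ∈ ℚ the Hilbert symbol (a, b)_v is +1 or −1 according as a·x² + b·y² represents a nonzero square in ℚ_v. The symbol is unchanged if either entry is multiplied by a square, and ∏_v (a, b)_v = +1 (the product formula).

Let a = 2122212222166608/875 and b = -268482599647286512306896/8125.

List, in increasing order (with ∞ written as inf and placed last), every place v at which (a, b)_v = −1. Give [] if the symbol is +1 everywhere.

(a, b) ≡ (97592495, -4433) mod (ℚ^×)²; places V = {2, 3, 5, 7, 11, 13, 17, 19, 31, 37, ∞}.
(a,b)_3: α=2, u≡2; β=4, v≡1 (mod 3); (2|3)=-1, (1|3)=+1; sign (−1)^0·-1^4·+1^2 = +1.
(a,b)_17: α=1, u≡12; β=2, v≡1 (mod 17); (12|17)=-1, (1|17)=+1; sign (−1)^0·-1^2·+1^1 = +1.
(a,b)_5: α=-3, u≡4; β=-4, v≡3 (mod 5); (4|5)=+1, (3|5)=-1; sign (−1)^0·+1^-4·-1^-3 = -1.
(a,b)_2: α=4, β=4; u≡7, v≡7 (mod 8); ε(u)ε(v)=1·1, αω(v)=4·0, βω(u)=4·0; sum ≡ 1  ⇒  -1.
(a,b)_13: α=1, u≡2; β=-1, v≡1 (mod 13); (2|13)=-1, (1|13)=+1; sign (−1)^0·-1^-1·+1^1 = -1.
(a,b)_7: α=-1, u≡2; β=4, v≡3 (mod 7); (2|7)=+1, (3|7)=-1; sign (−1)^0·+1^4·-1^-1 = -1.
(a,b)_∞: sgn(97592495)=+, sgn(-4433)=−, so +1.
(a,b)_37: α=1, u≡21; β=2, v≡21 (mod 37); (21|37)=+1, (21|37)=+1; sign (−1)^0·+1^2·+1^1 = +1.
(a,b)_19: α=2, u≡8; β=2, v≡3 (mod 19); (8|19)=-1, (3|19)=-1; sign (−1)^0·-1^2·-1^2 = +1.
(a,b)_11: α=5, u≡10; β=7, v≡9 (mod 11); (10|11)=-1, (9|11)=+1; sign (−1)^1·-1^7·+1^5 = +1.
(a,b)_31: α=1, u≡18; β=1, v≡29 (mod 31); (18|31)=+1, (29|31)=-1; sign (−1)^1·+1^1·-1^1 = +1.
(97592495, -4433 / ℚ) ramifies at {2, 5, 7, 13}: a division algebra.

[2, 5, 7, 13]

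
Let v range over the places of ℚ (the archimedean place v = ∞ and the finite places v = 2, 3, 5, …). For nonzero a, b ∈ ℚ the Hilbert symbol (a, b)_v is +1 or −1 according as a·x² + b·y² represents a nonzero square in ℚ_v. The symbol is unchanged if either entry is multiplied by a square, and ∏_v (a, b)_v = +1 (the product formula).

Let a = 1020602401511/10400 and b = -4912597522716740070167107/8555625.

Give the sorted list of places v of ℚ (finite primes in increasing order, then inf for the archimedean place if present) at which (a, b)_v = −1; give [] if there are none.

[2, 13, 23, 47]

(a, b) ≡ (15486406, -1363) mod (ℚ^×)²; places V = {2, 3, 5, 7, 11, 13, 17, 19, 23, 29, 47, ∞}.
(a,b)_19: α=1, u≡13; β=2, v≡1 (mod 19); (13|19)=-1, (1|19)=+1; sign (−1)^0·-1^2·+1^1 = +1.
(a,b)_17: α=2, u≡2; β=2, v≡12 (mod 17); (2|17)=+1, (12|17)=-1; sign (−1)^0·+1^2·-1^2 = +1.
(a,b)_5: α=-2, u≡1; β=-4, v≡2 (mod 5); (1|5)=+1, (2|5)=-1; sign (−1)^0·+1^-4·-1^-2 = +1.
(a,b)_29: α=1, u≡3; β=3, v≡18 (mod 29); (3|29)=-1, (18|29)=-1; sign (−1)^0·-1^3·-1^1 = +1.
(a,b)_7: α=2, u≡5; β=4, v≡2 (mod 7); (5|7)=-1, (2|7)=+1; sign (−1)^0·-1^4·+1^2 = +1.
(a,b)_47: α=1, u≡1; β=3, v≡34 (mod 47); (1|47)=+1, (34|47)=+1; sign (−1)^1·+1^3·+1^1 = -1.
(a,b)_∞: sgn(15486406)=+, sgn(-1363)=−, so +1.
(a,b)_13: α=-1, u≡8; β=-2, v≡5 (mod 13); (8|13)=-1, (5|13)=-1; sign (−1)^0·-1^-2·-1^-1 = -1.
(a,b)_23: α=1, u≡22; β=2, v≡19 (mod 23); (22|23)=-1, (19|23)=-1; sign (−1)^0·-1^2·-1^1 = -1.
(a,b)_11: α=2, u≡9; β=4, v≡4 (mod 11); (9|11)=+1, (4|11)=+1; sign (−1)^0·+1^4·+1^2 = +1.
(a,b)_2: α=-5, β=0; u≡3, v≡5 (mod 8); ε(u)ε(v)=1·0, αω(v)=-5·1, βω(u)=0·1; sum ≡ 1  ⇒  -1.
(a,b)_3: α=0, u≡1; β=-4, v≡2 (mod 3); (1|3)=+1, (2|3)=-1; sign (−1)^0·+1^-4·-1^0 = +1.
|Ram(15486406, -1363)| = 4, even; anisotropic at {2, 13, 23, 47}.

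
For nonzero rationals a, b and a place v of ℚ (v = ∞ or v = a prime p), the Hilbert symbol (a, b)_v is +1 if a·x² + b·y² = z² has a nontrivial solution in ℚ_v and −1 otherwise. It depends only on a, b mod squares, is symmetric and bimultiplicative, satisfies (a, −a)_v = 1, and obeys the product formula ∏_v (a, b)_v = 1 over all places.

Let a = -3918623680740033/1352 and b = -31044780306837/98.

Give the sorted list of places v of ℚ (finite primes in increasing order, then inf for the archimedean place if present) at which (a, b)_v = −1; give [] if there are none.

[3, 37, 47, inf]

Mod squares: a ≡ -139026, b ≡ -766537785354. Check v ∈ {∞, 2, 3, 7, 11, 13, 17, 19, 23, 29, 31, 37, 47}.
v=∞: -139026 < 0 and -766537785354 < 0  ⇒  (a,b)_∞ = -1.
v=2: v_2(a)=-3, v_2(b)=-1; units ≡ 7, 3 (mod 8); ε·ε+αω+βω = 1·1+-3·1+-1·0 ≡ 0  ⇒  (a,b)_2 = +1.
v=13: a=13^-2·(≡1), b=13^0·(≡4) mod 13; (1|13)=+1, (4|13)=+1; (−1)^{-2·0·6}·(+1)^0·(+1)^-2 = +1.
v=47: a=47^1·(≡27), b=47^1·(≡12) mod 47; (27|47)=+1, (12|47)=+1; (−1)^{1·1·23}·(+1)^1·(+1)^1 = -1.
v=31: a=31^2·(≡14), b=31^1·(≡13) mod 31; (14|31)=+1, (13|31)=-1; (−1)^{2·1·15}·(+1)^1·(-1)^2 = +1.
v=37: a=37^2·(≡17), b=37^1·(≡34) mod 37; (17|37)=-1, (34|37)=+1; (−1)^{2·1·18}·(-1)^1·(+1)^2 = -1.
v=23: a=23^2·(≡4), b=23^1·(≡15) mod 23; (4|23)=+1, (15|23)=-1; (−1)^{2·1·11}·(+1)^1·(-1)^2 = +1.
v=11: a=11^0·(≡1), b=11^1·(≡10) mod 11; (1|11)=+1, (10|11)=-1; (−1)^{0·1·5}·(+1)^1·(-1)^0 = +1.
v=17: a=17^1·(≡2), b=17^1·(≡16) mod 17; (2|17)=+1, (16|17)=+1; (−1)^{1·1·8}·(+1)^1·(+1)^1 = +1.
v=19: a=19^0·(≡16), b=19^1·(≡9) mod 19; (16|19)=+1, (9|19)=+1; (−1)^{0·1·9}·(+1)^1·(+1)^0 = +1.
v=3: a=3^5·(≡2), b=3^5·(≡2) mod 3; (2|3)=-1, (2|3)=-1; (−1)^{5·5·1}·(-1)^5·(-1)^5 = -1.
v=7: a=7^0·(≡1), b=7^-2·(≡2) mod 7; (1|7)=+1, (2|7)=+1; (−1)^{0·-2·3}·(+1)^-2·(+1)^0 = +1.
v=29: a=29^1·(≡20), b=29^1·(≡23) mod 29; (20|29)=+1, (23|29)=+1; (−1)^{1·1·14}·(+1)^1·(+1)^1 = +1.
(-139026, -766537785354 / ℚ) ramifies at {3, 37, 47, ∞}: a division algebra.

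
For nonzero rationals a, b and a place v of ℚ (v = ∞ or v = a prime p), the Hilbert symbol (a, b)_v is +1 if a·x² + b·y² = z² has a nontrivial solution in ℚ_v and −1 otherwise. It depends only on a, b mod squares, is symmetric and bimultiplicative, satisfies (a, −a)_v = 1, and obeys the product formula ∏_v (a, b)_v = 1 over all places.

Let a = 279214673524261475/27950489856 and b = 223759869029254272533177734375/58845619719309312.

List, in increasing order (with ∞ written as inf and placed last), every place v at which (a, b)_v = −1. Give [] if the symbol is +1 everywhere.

[7, 13]

Mod squares: a ≡ 299, b ≡ 2030. Check v ∈ {∞, 2, 3, 5, 7, 11, 13, 17, 19, 23, 29, 43}.
v=17: a=17^2·(≡3), b=17^2·(≡7) mod 17; (3|17)=-1, (7|17)=-1; (−1)^{2·2·8}·(-1)^2·(-1)^2 = +1.
v=29: a=29^2·(≡9), b=29^3·(≡8) mod 29; (9|29)=+1, (8|29)=-1; (−1)^{2·3·14}·(+1)^3·(-1)^2 = +1.
v=19: a=19^0·(≡15), b=19^-2·(≡17) mod 19; (15|19)=-1, (17|19)=+1; (−1)^{0·-2·9}·(-1)^-2·(+1)^0 = +1.
v=11: a=11^2·(≡2), b=11^2·(≡6) mod 11; (2|11)=-1, (6|11)=-1; (−1)^{2·2·5}·(-1)^2·(-1)^2 = +1.
v=13: a=13^1·(≡12), b=13^4·(≡5) mod 13; (12|13)=+1, (5|13)=-1; (−1)^{1·4·6}·(+1)^4·(-1)^1 = -1.
v=23: a=23^3·(≡6), b=23^4·(≡3) mod 23; (6|23)=+1, (3|23)=+1; (−1)^{3·4·11}·(+1)^4·(+1)^3 = +1.
v=5: a=5^2·(≡4), b=5^9·(≡1) mod 5; (4|5)=+1, (1|5)=+1; (−1)^{2·9·2}·(+1)^9·(+1)^2 = +1.
v=2: v_2(a)=-8, v_2(b)=-11; units ≡ 3, 7 (mod 8); ε·ε+αω+βω = 1·1+-8·0+-11·1 ≡ 0  ⇒  (a,b)_2 = +1.
v=3: a=3^-10·(≡2), b=3^-16·(≡2) mod 3; (2|3)=-1, (2|3)=-1; (−1)^{-10·-16·1}·(-1)^-16·(-1)^-10 = +1.
v=7: a=7^4·(≡6), b=7^5·(≡6) mod 7; (6|7)=-1, (6|7)=-1; (−1)^{4·5·3}·(-1)^5·(-1)^4 = -1.
v=∞: 299 > 0 and 2030 > 0  ⇒  (a,b)_∞ = +1.
v=43: a=43^-2·(≡10), b=43^-2·(≡17) mod 43; (10|43)=+1, (17|43)=+1; (−1)^{-2·-2·21}·(+1)^-2·(+1)^-2 = +1.
|Ram(299, 2030)| = 2, even; anisotropic at {7, 13}.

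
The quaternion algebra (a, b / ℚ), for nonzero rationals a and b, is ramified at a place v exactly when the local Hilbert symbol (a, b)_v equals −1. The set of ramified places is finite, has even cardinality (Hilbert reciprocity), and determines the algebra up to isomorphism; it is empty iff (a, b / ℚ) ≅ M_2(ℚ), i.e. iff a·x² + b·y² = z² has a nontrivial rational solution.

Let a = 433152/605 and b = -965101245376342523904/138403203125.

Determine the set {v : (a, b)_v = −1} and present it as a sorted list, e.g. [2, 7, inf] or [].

(a, b) ≡ (235, -1240330) mod (ℚ^×)²; places V = {2, 3, 5, 7, 11, 13, 29, 47, ∞}.
(a,b)_3: α=2, u≡1; β=8, v≡2 (mod 3); (1|3)=+1, (2|3)=-1; sign (−1)^0·+1^8·-1^2 = +1.
(a,b)_7: α=0, u≡2; β=1, v≡4 (mod 7); (2|7)=+1, (4|7)=+1; sign (−1)^0·+1^1·+1^0 = +1.
(a,b)_2: α=10, β=29; u≡3, v≡3 (mod 8); ε(u)ε(v)=1·1, αω(v)=10·1, βω(u)=29·1; sum ≡ 0  ⇒  +1.
(a,b)_5: α=-1, u≡2; β=-7, v≡1 (mod 5); (2|5)=-1, (1|5)=+1; sign (−1)^0·-1^-7·+1^-1 = -1.
(a,b)_47: α=1, u≡15; β=3, v≡32 (mod 47); (15|47)=-1, (32|47)=+1; sign (−1)^1·-1^3·+1^1 = +1.
(a,b)_13: α=0, u≡10; β=1, v≡10 (mod 13); (10|13)=+1, (10|13)=+1; sign (−1)^0·+1^1·+1^0 = +1.
(a,b)_11: α=-2, u≡1; β=-6, v≡6 (mod 11); (1|11)=+1, (6|11)=-1; sign (−1)^0·+1^-6·-1^-2 = +1.
(a,b)_∞: sgn(235)=+, sgn(-1240330)=−, so +1.
(a,b)_29: α=0, u≡27; β=1, v≡9 (mod 29); (27|29)=-1, (9|29)=+1; sign (−1)^0·-1^1·+1^0 = -1.
(235, -1240330 / ℚ) ramifies at {5, 29}: a division algebra.

[5, 29]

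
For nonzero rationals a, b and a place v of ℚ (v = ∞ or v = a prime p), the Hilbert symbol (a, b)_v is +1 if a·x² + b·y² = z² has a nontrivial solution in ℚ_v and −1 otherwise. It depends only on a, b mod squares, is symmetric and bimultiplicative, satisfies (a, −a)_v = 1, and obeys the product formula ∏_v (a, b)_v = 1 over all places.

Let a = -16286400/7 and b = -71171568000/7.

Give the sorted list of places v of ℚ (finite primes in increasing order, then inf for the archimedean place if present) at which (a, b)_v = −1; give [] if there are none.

[5, 7, 13, inf]

(a, b) ≡ (-7917, -34597290) mod (ℚ^×)²; places V = {2, 3, 5, 7, 13, 19, 23, 29, ∞}.
(a,b)_13: α=1, u≡7; β=1, v≡1 (mod 13); (7|13)=-1, (1|13)=+1; sign (−1)^0·-1^1·+1^1 = -1.
(a,b)_29: α=1, u≡2; β=1, v≡11 (mod 29); (2|29)=-1, (11|29)=-1; sign (−1)^0·-1^1·-1^1 = +1.
(a,b)_∞: sgn(-7917)=−, sgn(-34597290)=−, so -1.
(a,b)_23: α=0, u≡12; β=1, v≡3 (mod 23); (12|23)=+1, (3|23)=+1; sign (−1)^0·+1^1·+1^0 = +1.
(a,b)_3: α=3, u≡1; β=3, v≡2 (mod 3); (1|3)=+1, (2|3)=-1; sign (−1)^1·+1^3·-1^3 = +1.
(a,b)_19: α=0, u≡11; β=1, v≡3 (mod 19); (11|19)=+1, (3|19)=-1; sign (−1)^0·+1^1·-1^0 = +1.
(a,b)_7: α=-1, u≡3; β=-1, v≡6 (mod 7); (3|7)=-1, (6|7)=-1; sign (−1)^1·-1^-1·-1^-1 = -1.
(a,b)_5: α=2, u≡2; β=3, v≡3 (mod 5); (2|5)=-1, (3|5)=-1; sign (−1)^0·-1^3·-1^2 = -1.
(a,b)_2: α=6, β=7; u≡3, v≡3 (mod 8); ε(u)ε(v)=1·1, αω(v)=6·1, βω(u)=7·1; sum ≡ 0  ⇒  +1.
Ram(-7917, -34597290) = {5, 7, 13, ∞}; no ℚ_5-point on the conic.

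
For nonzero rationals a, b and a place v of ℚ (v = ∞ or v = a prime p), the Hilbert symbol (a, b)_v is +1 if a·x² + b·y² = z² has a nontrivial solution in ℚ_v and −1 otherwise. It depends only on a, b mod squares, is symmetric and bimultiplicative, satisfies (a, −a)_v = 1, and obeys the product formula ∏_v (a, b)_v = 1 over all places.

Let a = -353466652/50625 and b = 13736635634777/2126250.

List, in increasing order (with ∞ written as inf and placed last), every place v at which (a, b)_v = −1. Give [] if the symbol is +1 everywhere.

[3, 17]

Mod squares: a ≡ -7, b ≡ 714. Check v ∈ {∞, 2, 3, 5, 7, 11, 17, 19, 23}.
v=3: a=3^-4·(≡2), b=3^-5·(≡1) mod 3; (2|3)=-1, (1|3)=+1; (−1)^{-4·-5·1}·(-1)^-5·(+1)^-4 = -1.
v=5: a=5^-4·(≡3), b=5^-4·(≡1) mod 5; (3|5)=-1, (1|5)=+1; (−1)^{-4·-4·2}·(-1)^-4·(+1)^-4 = +1.
v=19: a=19^2·(≡10), b=19^2·(≡1) mod 19; (10|19)=-1, (1|19)=+1; (−1)^{2·2·9}·(-1)^2·(+1)^2 = +1.
v=2: v_2(a)=2, v_2(b)=-1; units ≡ 1, 5 (mod 8); ε·ε+αω+βω = 0·0+2·1+-1·0 ≡ 0  ⇒  (a,b)_2 = +1.
v=17: a=17^2·(≡3), b=17^3·(≡13) mod 17; (3|17)=-1, (13|17)=+1; (−1)^{2·3·8}·(-1)^3·(+1)^2 = -1.
v=∞: -7 < 0 and 714 > 0  ⇒  (a,b)_∞ = +1.
v=23: a=23^0·(≡8), b=23^2·(≡4) mod 23; (8|23)=+1, (4|23)=+1; (−1)^{0·2·11}·(+1)^2·(+1)^0 = +1.
v=11: a=11^2·(≡1), b=11^4·(≡6) mod 11; (1|11)=+1, (6|11)=-1; (−1)^{2·4·5}·(+1)^4·(-1)^2 = +1.
v=7: a=7^1·(≡6), b=7^-1·(≡1) mod 7; (6|7)=-1, (1|7)=+1; (−1)^{1·-1·3}·(-1)^-1·(+1)^1 = +1.
|Ram(-7, 714)| = 2, even; anisotropic at {3, 17}.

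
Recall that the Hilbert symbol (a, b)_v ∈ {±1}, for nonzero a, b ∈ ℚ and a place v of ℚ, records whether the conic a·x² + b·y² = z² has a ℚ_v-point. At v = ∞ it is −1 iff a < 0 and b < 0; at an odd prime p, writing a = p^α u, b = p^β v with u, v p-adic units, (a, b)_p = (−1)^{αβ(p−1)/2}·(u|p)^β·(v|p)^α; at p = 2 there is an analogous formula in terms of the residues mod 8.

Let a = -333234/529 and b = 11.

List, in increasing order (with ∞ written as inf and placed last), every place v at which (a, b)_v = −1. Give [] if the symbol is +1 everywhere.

[11, 17]

(a, b) ≡ (-34, 11) mod (ℚ^×)²; places V = {2, 3, 11, 17, 23, ∞}.
(a,b)_2: α=1, β=0; u≡7, v≡3 (mod 8); ε(u)ε(v)=1·1, αω(v)=1·1, βω(u)=0·0; sum ≡ 0  ⇒  +1.
(a,b)_∞: sgn(-34)=−, sgn(11)=+, so +1.
(a,b)_17: α=1, u≡8; β=0, v≡11 (mod 17); (8|17)=+1, (11|17)=-1; sign (−1)^0·+1^0·-1^1 = -1.
(a,b)_23: α=-2, u≡13; β=0, v≡11 (mod 23); (13|23)=+1, (11|23)=-1; sign (−1)^0·+1^0·-1^-2 = +1.
(a,b)_11: α=2, u≡7; β=1, v≡1 (mod 11); (7|11)=-1, (1|11)=+1; sign (−1)^0·-1^1·+1^2 = -1.
(a,b)_3: α=4, u≡2; β=0, v≡2 (mod 3); (2|3)=-1, (2|3)=-1; sign (−1)^0·-1^0·-1^4 = +1.
(-34, 11 / ℚ) ramifies at {11, 17}: a division algebra.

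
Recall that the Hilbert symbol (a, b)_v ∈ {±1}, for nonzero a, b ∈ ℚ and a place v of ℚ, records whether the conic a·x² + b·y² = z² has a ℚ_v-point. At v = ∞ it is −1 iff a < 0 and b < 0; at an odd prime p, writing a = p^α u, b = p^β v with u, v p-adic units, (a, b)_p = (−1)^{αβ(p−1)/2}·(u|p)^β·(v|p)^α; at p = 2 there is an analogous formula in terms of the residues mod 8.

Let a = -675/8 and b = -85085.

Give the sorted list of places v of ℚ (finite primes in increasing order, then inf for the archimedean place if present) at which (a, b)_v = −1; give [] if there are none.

Mod squares: a ≡ -6, b ≡ -85085. Check v ∈ {∞, 2, 3, 5, 7, 11, 13, 17}.
v=∞: -6 < 0 and -85085 < 0  ⇒  (a,b)_∞ = -1.
v=2: v_2(a)=-3, v_2(b)=0; units ≡ 5, 3 (mod 8); ε·ε+αω+βω = 0·1+-3·1+0·1 ≡ 1  ⇒  (a,b)_2 = -1.
v=17: a=17^0·(≡7), b=17^1·(≡10) mod 17; (7|17)=-1, (10|17)=-1; (−1)^{0·1·8}·(-1)^1·(-1)^0 = -1.
v=3: a=3^3·(≡1), b=3^0·(≡1) mod 3; (1|3)=+1, (1|3)=+1; (−1)^{3·0·1}·(+1)^0·(+1)^3 = +1.
v=5: a=5^2·(≡1), b=5^1·(≡3) mod 5; (1|5)=+1, (3|5)=-1; (−1)^{2·1·2}·(+1)^1·(-1)^2 = +1.
v=13: a=13^0·(≡5), b=13^1·(≡7) mod 13; (5|13)=-1, (7|13)=-1; (−1)^{0·1·6}·(-1)^1·(-1)^0 = -1.
v=7: a=7^0·(≡4), b=7^1·(≡4) mod 7; (4|7)=+1, (4|7)=+1; (−1)^{0·1·3}·(+1)^1·(+1)^0 = +1.
v=11: a=11^0·(≡5), b=11^1·(≡9) mod 11; (5|11)=+1, (9|11)=+1; (−1)^{0·1·5}·(+1)^1·(+1)^0 = +1.
Ram(-6, -85085) = {2, 13, 17, ∞}; no ℚ_2-point on the conic.

[2, 13, 17, inf]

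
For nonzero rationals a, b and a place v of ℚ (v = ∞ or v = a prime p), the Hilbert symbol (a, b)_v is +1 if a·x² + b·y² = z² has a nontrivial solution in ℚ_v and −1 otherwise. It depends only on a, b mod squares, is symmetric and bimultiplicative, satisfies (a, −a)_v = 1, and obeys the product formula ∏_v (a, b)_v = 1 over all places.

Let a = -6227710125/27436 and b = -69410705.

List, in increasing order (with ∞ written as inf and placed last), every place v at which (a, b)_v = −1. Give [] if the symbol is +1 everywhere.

Mod squares: a ≡ -114855, b ≡ -1416545. Check v ∈ {∞, 2, 3, 5, 7, 13, 19, 29, 31, 37}.
v=19: a=19^-3·(≡9), b=19^1·(≡11) mod 19; (9|19)=+1, (11|19)=+1; (−1)^{-3·1·9}·(+1)^1·(+1)^-3 = -1.
v=2: v_2(a)=-2, v_2(b)=0; units ≡ 1, 7 (mod 8); ε·ε+αω+βω = 0·1+-2·0+0·0 ≡ 0  ⇒  (a,b)_2 = +1.
v=5: a=5^3·(≡4), b=5^1·(≡4) mod 5; (4|5)=+1, (4|5)=+1; (−1)^{3·1·2}·(+1)^1·(+1)^3 = +1.
v=∞: -114855 < 0 and -1416545 < 0  ⇒  (a,b)_∞ = -1.
v=13: a=13^1·(≡7), b=13^1·(≡10) mod 13; (7|13)=-1, (10|13)=+1; (−1)^{1·1·6}·(-1)^1·(+1)^1 = -1.
v=37: a=37^0·(≡10), b=37^1·(≡9) mod 37; (10|37)=+1, (9|37)=+1; (−1)^{0·1·18}·(+1)^1·(+1)^0 = +1.
v=7: a=7^2·(≡4), b=7^2·(≡3) mod 7; (4|7)=+1, (3|7)=-1; (−1)^{2·2·3}·(+1)^2·(-1)^2 = +1.
v=3: a=3^1·(≡1), b=3^0·(≡1) mod 3; (1|3)=+1, (1|3)=+1; (−1)^{1·0·1}·(+1)^0·(+1)^1 = +1.
v=31: a=31^1·(≡13), b=31^1·(≡13) mod 31; (13|31)=-1, (13|31)=-1; (−1)^{1·1·15}·(-1)^1·(-1)^1 = -1.
v=29: a=29^2·(≡27), b=29^0·(≡12) mod 29; (27|29)=-1, (12|29)=-1; (−1)^{2·0·14}·(-1)^0·(-1)^2 = +1.
Ram(-114855, -1416545) = {13, 19, 31, ∞}; no ℚ_13-point on the conic.

[13, 19, 31, inf]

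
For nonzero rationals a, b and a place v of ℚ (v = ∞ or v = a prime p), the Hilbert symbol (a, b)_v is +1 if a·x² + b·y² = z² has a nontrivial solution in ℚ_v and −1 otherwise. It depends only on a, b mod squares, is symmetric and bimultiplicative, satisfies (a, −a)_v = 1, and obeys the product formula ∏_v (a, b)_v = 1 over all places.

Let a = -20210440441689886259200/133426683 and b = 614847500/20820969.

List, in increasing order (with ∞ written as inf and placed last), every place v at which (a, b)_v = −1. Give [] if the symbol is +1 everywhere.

[3, 37]

(a, b) ≡ (-96186, 851) mod (ℚ^×)²; places V = {2, 3, 5, 7, 13, 17, 19, 23, 37, 41, ∞}.
(a,b)_37: α=2, u≡20; β=1, v≡22 (mod 37); (20|37)=-1, (22|37)=-1; sign (−1)^0·-1^1·-1^2 = -1.
(a,b)_5: α=2, u≡4; β=4, v≡4 (mod 5); (4|5)=+1, (4|5)=+1; sign (−1)^0·+1^4·+1^2 = +1.
(a,b)_13: α=-2, u≡12; β=-4, v≡7 (mod 13); (12|13)=+1, (7|13)=-1; sign (−1)^0·+1^-4·-1^-2 = +1.
(a,b)_19: α=-2, u≡1; β=0, v≡10 (mod 19); (1|19)=+1, (10|19)=-1; sign (−1)^0·+1^0·-1^-2 = +1.
(a,b)_23: α=3, u≡9; β=1, v≡5 (mod 23); (9|23)=+1, (5|23)=-1; sign (−1)^1·+1^1·-1^3 = +1.
(a,b)_7: α=6, u≡4; β=0, v≡1 (mod 7); (4|7)=+1, (1|7)=+1; sign (−1)^0·+1^0·+1^6 = +1.
(a,b)_41: α=1, u≡9; β=0, v≡40 (mod 41); (9|41)=+1, (40|41)=+1; sign (−1)^0·+1^0·+1^1 = +1.
(a,b)_∞: sgn(-96186)=−, sgn(851)=+, so +1.
(a,b)_2: α=11, β=2; u≡3, v≡3 (mod 8); ε(u)ε(v)=1·1, αω(v)=11·1, βω(u)=2·1; sum ≡ 0  ⇒  +1.
(a,b)_17: α=3, u≡12; β=2, v≡8 (mod 17); (12|17)=-1, (8|17)=+1; sign (−1)^0·-1^2·+1^3 = +1.
(a,b)_3: α=-7, u≡2; β=-6, v≡2 (mod 3); (2|3)=-1, (2|3)=-1; sign (−1)^0·-1^-6·-1^-7 = -1.
Ram(-96186, 851) = {3, 37}; no ℚ_3-point on the conic.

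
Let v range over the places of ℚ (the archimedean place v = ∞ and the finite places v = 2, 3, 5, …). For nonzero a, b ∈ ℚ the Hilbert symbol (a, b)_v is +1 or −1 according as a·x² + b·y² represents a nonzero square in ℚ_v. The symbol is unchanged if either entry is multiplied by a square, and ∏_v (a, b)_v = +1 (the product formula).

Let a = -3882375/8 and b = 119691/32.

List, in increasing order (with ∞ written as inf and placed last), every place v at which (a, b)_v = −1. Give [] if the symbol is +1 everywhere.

[2, 3, 5, 7, 11, 13, 17, 31]

(a, b) ≡ (-34510, 26598) mod (ℚ^×)²; places V = {2, 3, 5, 7, 11, 13, 17, 29, 31, ∞}.
(a,b)_11: α=0, u≡8; β=1, v≡9 (mod 11); (8|11)=-1, (9|11)=+1; sign (−1)^0·-1^1·+1^0 = -1.
(a,b)_7: α=1, u≡6; β=0, v≡3 (mod 7); (6|7)=-1, (3|7)=-1; sign (−1)^0·-1^0·-1^1 = -1.
(a,b)_2: α=-3, β=-5; u≡1, v≡3 (mod 8); ε(u)ε(v)=0·1, αω(v)=-3·1, βω(u)=-5·0; sum ≡ 1  ⇒  -1.
(a,b)_29: α=1, u≡24; β=0, v≡22 (mod 29); (24|29)=+1, (22|29)=+1; sign (−1)^0·+1^0·+1^1 = +1.
(a,b)_31: α=0, u≡12; β=1, v≡17 (mod 31); (12|31)=-1, (17|31)=-1; sign (−1)^0·-1^1·-1^0 = -1.
(a,b)_∞: sgn(-34510)=−, sgn(26598)=+, so +1.
(a,b)_17: α=1, u≡11; β=0, v≡3 (mod 17); (11|17)=-1, (3|17)=-1; sign (−1)^0·-1^0·-1^1 = -1.
(a,b)_5: α=3, u≡2; β=0, v≡3 (mod 5); (2|5)=-1, (3|5)=-1; sign (−1)^0·-1^0·-1^3 = -1.
(a,b)_3: α=2, u≡2; β=3, v≡1 (mod 3); (2|3)=-1, (1|3)=+1; sign (−1)^0·-1^3·+1^2 = -1.
(a,b)_13: α=0, u≡11; β=1, v≡7 (mod 13); (11|13)=-1, (7|13)=-1; sign (−1)^0·-1^1·-1^0 = -1.
(-34510, 26598 / ℚ) ramifies at {2, 3, 5, 7, 11, 13, 17, 31}: a division algebra.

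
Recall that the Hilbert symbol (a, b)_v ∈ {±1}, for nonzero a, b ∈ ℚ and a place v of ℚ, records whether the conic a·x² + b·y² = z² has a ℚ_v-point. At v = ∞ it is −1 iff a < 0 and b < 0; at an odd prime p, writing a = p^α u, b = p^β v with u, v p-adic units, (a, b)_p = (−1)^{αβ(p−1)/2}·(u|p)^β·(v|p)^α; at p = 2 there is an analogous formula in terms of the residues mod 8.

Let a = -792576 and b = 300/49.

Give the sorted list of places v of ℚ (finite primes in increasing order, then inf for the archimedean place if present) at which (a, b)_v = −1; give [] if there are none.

[2, 43]

(a, b) ≡ (-86, 3) mod (ℚ^×)²; places V = {2, 3, 5, 7, 43, ∞}.
(a,b)_3: α=2, u≡1; β=1, v≡1 (mod 3); (1|3)=+1, (1|3)=+1; sign (−1)^0·+1^1·+1^2 = +1.
(a,b)_7: α=0, u≡6; β=-2, v≡6 (mod 7); (6|7)=-1, (6|7)=-1; sign (−1)^0·-1^-2·-1^0 = +1.
(a,b)_2: α=11, β=2; u≡5, v≡3 (mod 8); ε(u)ε(v)=0·1, αω(v)=11·1, βω(u)=2·1; sum ≡ 1  ⇒  -1.
(a,b)_43: α=1, u≡15; β=0, v≡7 (mod 43); (15|43)=+1, (7|43)=-1; sign (−1)^0·+1^0·-1^1 = -1.
(a,b)_5: α=0, u≡4; β=2, v≡3 (mod 5); (4|5)=+1, (3|5)=-1; sign (−1)^0·+1^2·-1^0 = +1.
(a,b)_∞: sgn(-86)=−, sgn(3)=+, so +1.
(-86, 3 / ℚ) ramifies at {2, 43}: a division algebra.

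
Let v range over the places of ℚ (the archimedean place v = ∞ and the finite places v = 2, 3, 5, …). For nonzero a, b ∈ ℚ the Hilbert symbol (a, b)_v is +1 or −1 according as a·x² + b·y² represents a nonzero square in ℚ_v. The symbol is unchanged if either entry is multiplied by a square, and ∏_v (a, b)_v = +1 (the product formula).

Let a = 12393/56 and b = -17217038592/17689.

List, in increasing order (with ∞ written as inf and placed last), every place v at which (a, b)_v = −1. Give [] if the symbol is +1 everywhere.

(a, b) ≡ (238, -17) mod (ℚ^×)²; places V = {2, 3, 7, 13, 17, 19, ∞}.
(a,b)_17: α=1, u≡3; β=3, v≡9 (mod 17); (3|17)=-1, (9|17)=+1; sign (−1)^0·-1^3·+1^1 = -1.
(a,b)_2: α=-3, β=8; u≡7, v≡7 (mod 8); ε(u)ε(v)=1·1, αω(v)=-3·0, βω(u)=8·0; sum ≡ 1  ⇒  -1.
(a,b)_7: α=-1, u≡3; β=-2, v≡4 (mod 7); (3|7)=-1, (4|7)=+1; sign (−1)^0·-1^-2·+1^-1 = +1.
(a,b)_19: α=0, u≡14; β=-2, v≡14 (mod 19); (14|19)=-1, (14|19)=-1; sign (−1)^0·-1^-2·-1^0 = +1.
(a,b)_13: α=0, u≡1; β=2, v≡3 (mod 13); (1|13)=+1, (3|13)=+1; sign (−1)^0·+1^2·+1^0 = +1.
(a,b)_3: α=6, u≡1; β=4, v≡1 (mod 3); (1|3)=+1, (1|3)=+1; sign (−1)^0·+1^4·+1^6 = +1.
(a,b)_∞: sgn(238)=+, sgn(-17)=−, so +1.
|Ram(238, -17)| = 2, even; anisotropic at {2, 17}.

[2, 17]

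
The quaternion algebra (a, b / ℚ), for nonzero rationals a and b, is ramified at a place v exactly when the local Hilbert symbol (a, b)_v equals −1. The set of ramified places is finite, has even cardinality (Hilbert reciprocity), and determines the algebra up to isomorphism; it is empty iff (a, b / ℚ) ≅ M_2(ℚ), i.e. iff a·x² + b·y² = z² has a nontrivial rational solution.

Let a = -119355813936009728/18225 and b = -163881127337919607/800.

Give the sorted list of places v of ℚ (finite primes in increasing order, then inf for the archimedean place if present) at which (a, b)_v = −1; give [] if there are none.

(a, b) ≡ (-26978, -18965534) mod (ℚ^×)²; places V = {2, 3, 5, 7, 11, 17, 19, 37, 41, 47, ∞}.
(a,b)_∞: sgn(-26978)=−, sgn(-18965534)=−, so -1.
(a,b)_3: α=-6, u≡1; β=0, v≡1 (mod 3); (1|3)=+1, (1|3)=+1; sign (−1)^0·+1^0·+1^-6 = +1.
(a,b)_19: α=2, u≡12; β=3, v≡5 (mod 19); (12|19)=-1, (5|19)=+1; sign (−1)^0·-1^3·+1^2 = -1.
(a,b)_11: α=2, u≡5; β=2, v≡8 (mod 11); (5|11)=+1, (8|11)=-1; sign (−1)^0·+1^2·-1^2 = +1.
(a,b)_41: α=1, u≡20; β=1, v≡6 (mod 41); (20|41)=+1, (6|41)=-1; sign (−1)^0·+1^1·-1^1 = -1.
(a,b)_37: α=2, u≡6; β=3, v≡10 (mod 37); (6|37)=-1, (10|37)=+1; sign (−1)^0·-1^3·+1^2 = -1.
(a,b)_2: α=9, β=-5; u≡7, v≡1 (mod 8); ε(u)ε(v)=1·0, αω(v)=9·0, βω(u)=-5·0; sum ≡ 0  ⇒  +1.
(a,b)_5: α=-2, u≡3; β=-2, v≡4 (mod 5); (3|5)=-1, (4|5)=+1; sign (−1)^0·-1^-2·+1^-2 = +1.
(a,b)_7: α=1, u≡3; β=1, v≡4 (mod 7); (3|7)=-1, (4|7)=+1; sign (−1)^1·-1^1·+1^1 = +1.
(a,b)_47: α=1, u≡8; β=1, v≡40 (mod 47); (8|47)=+1, (40|47)=-1; sign (−1)^1·+1^1·-1^1 = +1.
(a,b)_17: α=2, u≡4; β=2, v≡12 (mod 17); (4|17)=+1, (12|17)=-1; sign (−1)^0·+1^2·-1^2 = +1.
Ram(-26978, -18965534) = {19, 37, 41, ∞}; no ℚ_19-point on the conic.

[19, 37, 41, inf]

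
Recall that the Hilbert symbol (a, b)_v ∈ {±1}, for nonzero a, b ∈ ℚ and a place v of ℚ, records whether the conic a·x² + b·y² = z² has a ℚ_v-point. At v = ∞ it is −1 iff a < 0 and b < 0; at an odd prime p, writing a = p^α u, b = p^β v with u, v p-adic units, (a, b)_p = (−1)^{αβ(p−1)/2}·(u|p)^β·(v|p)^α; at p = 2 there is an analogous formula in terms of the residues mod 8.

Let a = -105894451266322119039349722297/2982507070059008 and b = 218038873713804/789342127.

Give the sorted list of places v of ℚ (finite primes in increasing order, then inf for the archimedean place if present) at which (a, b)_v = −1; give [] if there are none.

[2, 3, 11, 31]

(a, b) ≡ (-66, 47957) mod (ℚ^×)²; places V = {2, 3, 7, 11, 13, 17, 31, 37, 41, 43, 53, ∞}.
(a,b)_3: α=7, u≡2; β=4, v≡2 (mod 3); (2|3)=-1, (2|3)=-1; sign (−1)^0·-1^4·-1^7 = -1.
(a,b)_43: α=-2, u≡18; β=0, v≡19 (mod 43); (18|43)=-1, (19|43)=-1; sign (−1)^0·-1^0·-1^-2 = +1.
(a,b)_13: α=2, u≡3; β=1, v≡10 (mod 13); (3|13)=+1, (10|13)=+1; sign (−1)^0·+1^1·+1^2 = +1.
(a,b)_∞: sgn(-66)=−, sgn(47957)=+, so +1.
(a,b)_37: α=-4, u≡23; β=-2, v≡17 (mod 37); (23|37)=-1, (17|37)=-1; sign (−1)^0·-1^-2·-1^-4 = +1.
(a,b)_41: α=-2, u≡33; β=-2, v≡22 (mod 41); (33|41)=+1, (22|41)=-1; sign (−1)^0·+1^-2·-1^-2 = +1.
(a,b)_7: α=0, u≡4; β=-3, v≡6 (mod 7); (4|7)=+1, (6|7)=-1; sign (−1)^0·+1^-3·-1^0 = +1.
(a,b)_2: α=-9, β=2; u≡7, v≡5 (mod 8); ε(u)ε(v)=1·0, αω(v)=-9·1, βω(u)=2·0; sum ≡ 1  ⇒  -1.
(a,b)_11: α=5, u≡5; β=2, v≡6 (mod 11); (5|11)=+1, (6|11)=-1; sign (−1)^0·+1^2·-1^5 = -1.
(a,b)_31: α=2, u≡23; β=1, v≡9 (mod 31); (23|31)=-1, (9|31)=+1; sign (−1)^0·-1^1·+1^2 = -1.
(a,b)_17: α=4, u≡13; β=3, v≡2 (mod 17); (13|17)=+1, (2|17)=+1; sign (−1)^0·+1^3·+1^4 = +1.
(a,b)_53: α=6, u≡7; β=2, v≡45 (mod 53); (7|53)=+1, (45|53)=-1; sign (−1)^0·+1^2·-1^6 = +1.
|Ram(-66, 47957)| = 4, even; anisotropic at {2, 3, 11, 31}.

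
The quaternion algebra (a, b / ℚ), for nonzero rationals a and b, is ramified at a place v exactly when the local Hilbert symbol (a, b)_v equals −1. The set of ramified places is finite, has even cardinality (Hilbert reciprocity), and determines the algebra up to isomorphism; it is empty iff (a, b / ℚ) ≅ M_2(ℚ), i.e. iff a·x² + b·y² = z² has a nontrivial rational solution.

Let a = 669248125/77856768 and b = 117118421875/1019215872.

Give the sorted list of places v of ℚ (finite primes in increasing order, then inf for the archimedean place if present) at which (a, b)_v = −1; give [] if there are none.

[]

Mod squares: a ≡ 429, b ≡ 273. Check v ∈ {∞, 2, 3, 5, 7, 11, 13, 41}.
v=∞: 429 > 0 and 273 > 0  ⇒  (a,b)_∞ = +1.
v=41: a=41^2·(≡6), b=41^2·(≡17) mod 41; (6|41)=-1, (17|41)=-1; (−1)^{2·2·20}·(-1)^2·(-1)^2 = +1.
v=13: a=13^1·(≡7), b=13^1·(≡7) mod 13; (7|13)=-1, (7|13)=-1; (−1)^{1·1·6}·(-1)^1·(-1)^1 = +1.
v=3: a=3^-3·(≡2), b=3^-5·(≡1) mod 3; (2|3)=-1, (1|3)=+1; (−1)^{-3·-5·1}·(-1)^-5·(+1)^-3 = +1.
v=5: a=5^4·(≡4), b=5^6·(≡2) mod 5; (4|5)=+1, (2|5)=-1; (−1)^{4·6·2}·(+1)^6·(-1)^4 = +1.
v=11: a=11^-1·(≡10), b=11^0·(≡1) mod 11; (10|11)=-1, (1|11)=+1; (−1)^{-1·0·5}·(-1)^0·(+1)^-1 = +1.
v=2: v_2(a)=-18, v_2(b)=-22; units ≡ 5, 1 (mod 8); ε·ε+αω+βω = 0·0+-18·0+-22·1 ≡ 0  ⇒  (a,b)_2 = +1.
v=7: a=7^2·(≡4), b=7^3·(≡2) mod 7; (4|7)=+1, (2|7)=+1; (−1)^{2·3·3}·(+1)^3·(+1)^2 = +1.
Every local symbol is +1, so the conic 429·x² + 273·y² = z² has ℚ_v-points for all v and hence a ℚ-point; (a, b / ℚ) ≅ M_2(ℚ).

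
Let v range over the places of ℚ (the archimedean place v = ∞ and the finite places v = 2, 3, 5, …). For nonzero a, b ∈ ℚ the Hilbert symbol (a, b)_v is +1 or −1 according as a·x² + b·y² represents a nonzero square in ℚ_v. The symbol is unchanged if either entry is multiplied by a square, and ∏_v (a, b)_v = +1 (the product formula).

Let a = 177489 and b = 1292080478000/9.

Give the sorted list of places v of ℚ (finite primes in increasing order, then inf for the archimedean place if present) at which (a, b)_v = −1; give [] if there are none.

[13, 41]

Mod squares: a ≡ 19721, b ≡ 1921595. Check v ∈ {∞, 2, 3, 5, 13, 17, 37, 41, 47}.
v=13: a=13^1·(≡3), b=13^1·(≡2) mod 13; (3|13)=+1, (2|13)=-1; (−1)^{1·1·6}·(+1)^1·(-1)^1 = -1.
v=5: a=5^0·(≡4), b=5^3·(≡1) mod 5; (4|5)=+1, (1|5)=+1; (−1)^{0·3·2}·(+1)^3·(+1)^0 = +1.
v=3: a=3^2·(≡2), b=3^-2·(≡2) mod 3; (2|3)=-1, (2|3)=-1; (−1)^{2·-2·1}·(-1)^-2·(-1)^2 = +1.
v=37: a=37^1·(≡24), b=37^1·(≡22) mod 37; (24|37)=-1, (22|37)=-1; (−1)^{1·1·18}·(-1)^1·(-1)^1 = +1.
v=∞: 19721 > 0 and 1921595 > 0  ⇒  (a,b)_∞ = +1.
v=47: a=47^0·(≡17), b=47^1·(≡37) mod 47; (17|47)=+1, (37|47)=+1; (−1)^{0·1·23}·(+1)^1·(+1)^0 = +1.
v=17: a=17^0·(≡9), b=17^1·(≡13) mod 17; (9|17)=+1, (13|17)=+1; (−1)^{0·1·8}·(+1)^1·(+1)^0 = +1.
v=2: v_2(a)=0, v_2(b)=4; units ≡ 1, 3 (mod 8); ε·ε+αω+βω = 0·1+0·1+4·0 ≡ 0  ⇒  (a,b)_2 = +1.
v=41: a=41^1·(≡24), b=41^2·(≡15) mod 41; (24|41)=-1, (15|41)=-1; (−1)^{1·2·20}·(-1)^2·(-1)^1 = -1.
Ram(19721, 1921595) = {13, 41}; no ℚ_13-point on the conic.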